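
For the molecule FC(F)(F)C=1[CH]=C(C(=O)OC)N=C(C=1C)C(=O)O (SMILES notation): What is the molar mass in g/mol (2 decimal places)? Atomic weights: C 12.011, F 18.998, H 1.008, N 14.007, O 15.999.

263.17 g/mol

First, the molecular formula is C10H8F3NO4 (counting implicit H from valence).
  C: 10 × 12.011 = 120.110
  F: 3 × 18.998 = 56.994
  H: 8 × 1.008 = 8.064
  N: 1 × 14.007 = 14.007
  O: 4 × 15.999 = 63.996
Sum: 10×12.011 + 3×18.998 + 8×1.008 + 1×14.007 + 4×15.999 = 263.171 → 263.17 g/mol.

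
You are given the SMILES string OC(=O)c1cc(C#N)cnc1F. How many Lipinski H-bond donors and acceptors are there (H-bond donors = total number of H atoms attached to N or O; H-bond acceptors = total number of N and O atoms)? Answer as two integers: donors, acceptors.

1, 4

Donors: find every N or O and count the H atoms it carries.
  atom 1 (O): bond orders sum to 1 → 1 H
  atom 3 (O): bond orders sum to 2 → 0 H
  atom 8 (N): bond orders sum to 3 → 0 H
  atom 10 (N): bond orders sum to 3 → 0 H
Lipinski HBD = 1.
Acceptors: N atoms = 2, O atoms = 2 → HBA = 4.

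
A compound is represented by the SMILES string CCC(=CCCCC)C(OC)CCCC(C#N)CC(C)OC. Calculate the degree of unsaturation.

3

Molecular formula: C19H35NO2.
DoU = (2C + 2 + N − H − X) / 2, where X is the halogen count and O/S are ignored.
    = (2·19 + 2 + 1 − 35 − 0) / 2 = 6 / 2 = 3.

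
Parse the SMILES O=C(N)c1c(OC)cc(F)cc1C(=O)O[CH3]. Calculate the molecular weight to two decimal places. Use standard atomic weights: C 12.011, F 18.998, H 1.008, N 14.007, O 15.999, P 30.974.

227.19 g/mol

First, the molecular formula is C10H10FNO4 (counting implicit H from valence).
  C: 10 × 12.011 = 120.110
  F: 1 × 18.998 = 18.998
  H: 10 × 1.008 = 10.080
  N: 1 × 14.007 = 14.007
  O: 4 × 15.999 = 63.996
Sum: 10×12.011 + 1×18.998 + 10×1.008 + 1×14.007 + 4×15.999 = 227.191 → 227.19 g/mol.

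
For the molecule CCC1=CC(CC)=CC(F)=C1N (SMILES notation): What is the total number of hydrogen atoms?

14

Walk through each heavy atom and fill implicit hydrogens from standard valence (C 4, N 3, O 2, S 2, halogen 1):
  atom 1: C, bond orders sum to 1 (valence 4) → 3 H
  atom 2: C, bond orders sum to 2 (valence 4) → 2 H
  atom 3: C, bond orders sum to 4 (valence 4) → 0 H
  atom 4: C, bond orders sum to 3 (valence 4) → 1 H
  atom 5: C, bond orders sum to 4 (valence 4) → 0 H
  atom 6: C, bond orders sum to 2 (valence 4) → 2 H
  atom 7: C, bond orders sum to 1 (valence 4) → 3 H
  atom 8: C, bond orders sum to 3 (valence 4) → 1 H
  atom 9: C, bond orders sum to 4 (valence 4) → 0 H
  atom 10: F (halogen, monovalent) → 0 H
  atom 11: C, bond orders sum to 4 (valence 4) → 0 H
  atom 12: N, bond orders sum to 1 (valence 3) → 2 H
Total hydrogens: 14.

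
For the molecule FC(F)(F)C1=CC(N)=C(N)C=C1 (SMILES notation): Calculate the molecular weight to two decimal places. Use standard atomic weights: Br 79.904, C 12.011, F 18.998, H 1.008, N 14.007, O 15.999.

176.14 g/mol

First, the molecular formula is C7H7F3N2 (counting implicit H from valence).
  C: 7 × 12.011 = 84.077
  F: 3 × 18.998 = 56.994
  H: 7 × 1.008 = 7.056
  N: 2 × 14.007 = 28.014
Sum: 7×12.011 + 3×18.998 + 7×1.008 + 2×14.007 = 176.141 → 176.14 g/mol.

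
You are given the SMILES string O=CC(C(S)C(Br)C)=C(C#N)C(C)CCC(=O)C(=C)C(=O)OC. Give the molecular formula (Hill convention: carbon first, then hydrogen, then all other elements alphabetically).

Walk through each heavy atom and fill implicit hydrogens from standard valence (C 4, N 3, O 2, S 2, halogen 1):
  atom 1: O, bond orders sum to 2 (valence 2) → 0 H
  atom 2: C, bond orders sum to 3 (valence 4) → 1 H
  atom 3: C, bond orders sum to 4 (valence 4) → 0 H
  atom 4: C, bond orders sum to 3 (valence 4) → 1 H
  atom 5: S, bond orders sum to 1 (valence 2) → 1 H
  atom 6: C, bond orders sum to 3 (valence 4) → 1 H
  atom 7: Br (halogen, monovalent) → 0 H
  atom 8: C, bond orders sum to 1 (valence 4) → 3 H
  atom 9: C, bond orders sum to 4 (valence 4) → 0 H
  atom 10: C, bond orders sum to 4 (valence 4) → 0 H
  atom 11: N, bond orders sum to 3 (valence 3) → 0 H
  atom 12: C, bond orders sum to 3 (valence 4) → 1 H
  atom 13: C, bond orders sum to 1 (valence 4) → 3 H
  atom 14: C, bond orders sum to 2 (valence 4) → 2 H
  atom 15: C, bond orders sum to 2 (valence 4) → 2 H
  atom 16: C, bond orders sum to 4 (valence 4) → 0 H
  atom 17: O, bond orders sum to 2 (valence 2) → 0 H
  atom 18: C, bond orders sum to 4 (valence 4) → 0 H
  atom 19: C, bond orders sum to 2 (valence 4) → 2 H
  atom 20: C, bond orders sum to 4 (valence 4) → 0 H
  atom 21: O, bond orders sum to 2 (valence 2) → 0 H
  atom 22: O, bond orders sum to 2 (valence 2) → 0 H
  atom 23: C, bond orders sum to 1 (valence 4) → 3 H
Totals → C:16, H:20, Br:1, N:1, O:4, S:1.
In Hill order: C16H20BrNO4S.

C16H20BrNO4S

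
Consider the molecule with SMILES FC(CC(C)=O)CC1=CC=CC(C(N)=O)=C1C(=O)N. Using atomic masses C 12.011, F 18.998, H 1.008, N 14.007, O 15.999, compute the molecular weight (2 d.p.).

First, the molecular formula is C13H15FN2O3 (counting implicit H from valence).
  C: 13 × 12.011 = 156.143
  F: 1 × 18.998 = 18.998
  H: 15 × 1.008 = 15.120
  N: 2 × 14.007 = 28.014
  O: 3 × 15.999 = 47.997
Sum: 13×12.011 + 1×18.998 + 15×1.008 + 2×14.007 + 3×15.999 = 266.272 → 266.27 g/mol.

266.27 g/mol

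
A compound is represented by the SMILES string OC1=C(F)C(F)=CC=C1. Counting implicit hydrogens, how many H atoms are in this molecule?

Walk through each heavy atom and fill implicit hydrogens from standard valence (C 4, N 3, O 2, S 2, halogen 1):
  atom 1: O, bond orders sum to 1 (valence 2) → 1 H
  atom 2: C, bond orders sum to 4 (valence 4) → 0 H
  atom 3: C, bond orders sum to 4 (valence 4) → 0 H
  atom 4: F (halogen, monovalent) → 0 H
  atom 5: C, bond orders sum to 4 (valence 4) → 0 H
  atom 6: F (halogen, monovalent) → 0 H
  atom 7: C, bond orders sum to 3 (valence 4) → 1 H
  atom 8: C, bond orders sum to 3 (valence 4) → 1 H
  atom 9: C, bond orders sum to 3 (valence 4) → 1 H
Total hydrogens: 4.

4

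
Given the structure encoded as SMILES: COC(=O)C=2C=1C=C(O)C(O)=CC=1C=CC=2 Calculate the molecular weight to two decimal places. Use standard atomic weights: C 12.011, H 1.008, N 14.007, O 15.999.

First, the molecular formula is C12H10O4 (counting implicit H from valence).
  C: 12 × 12.011 = 144.132
  H: 10 × 1.008 = 10.080
  O: 4 × 15.999 = 63.996
Sum: 12×12.011 + 10×1.008 + 4×15.999 = 218.208 → 218.21 g/mol.

218.21 g/mol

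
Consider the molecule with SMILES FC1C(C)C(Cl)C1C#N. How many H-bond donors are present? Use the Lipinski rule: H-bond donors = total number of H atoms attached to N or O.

0

Donors: find every N or O and count the H atoms it carries.
  atom 9 (N): bond orders sum to 3 → 0 H
Lipinski HBD = 0.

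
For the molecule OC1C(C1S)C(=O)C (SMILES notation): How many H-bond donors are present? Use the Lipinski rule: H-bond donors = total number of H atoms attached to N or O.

1

Donors: find every N or O and count the H atoms it carries.
  atom 1 (O): bond orders sum to 1 → 1 H
  atom 7 (O): bond orders sum to 2 → 0 H
Lipinski HBD = 1.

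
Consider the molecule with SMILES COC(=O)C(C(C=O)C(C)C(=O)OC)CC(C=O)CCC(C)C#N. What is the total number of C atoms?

Count every carbon token in the SMILES (each C, including those in ring-closure positions and inside branches).
Carbon count: 17.

17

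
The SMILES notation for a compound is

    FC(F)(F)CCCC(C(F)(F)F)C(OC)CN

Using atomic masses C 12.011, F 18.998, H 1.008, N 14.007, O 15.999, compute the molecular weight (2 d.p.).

267.21 g/mol

First, the molecular formula is C9H15F6NO (counting implicit H from valence).
  C: 9 × 12.011 = 108.099
  F: 6 × 18.998 = 113.988
  H: 15 × 1.008 = 15.120
  N: 1 × 14.007 = 14.007
  O: 1 × 15.999 = 15.999
Sum: 9×12.011 + 6×18.998 + 15×1.008 + 1×14.007 + 1×15.999 = 267.213 → 267.21 g/mol.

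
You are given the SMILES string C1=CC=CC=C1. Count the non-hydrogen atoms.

6

Every atom symbol written in the SMILES (organic subset) is one heavy atom; implicit H are not written.
Heavy atoms by element → C:6.
Total: 6.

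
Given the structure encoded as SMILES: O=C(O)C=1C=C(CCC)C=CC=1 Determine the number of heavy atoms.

Every atom symbol written in the SMILES (organic subset) is one heavy atom; implicit H are not written.
Heavy atoms by element → C:10, O:2.
Total: 12.

12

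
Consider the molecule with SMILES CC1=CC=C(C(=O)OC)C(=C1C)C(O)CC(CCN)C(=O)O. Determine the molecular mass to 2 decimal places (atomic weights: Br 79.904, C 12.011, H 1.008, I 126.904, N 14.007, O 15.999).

309.36 g/mol

First, the molecular formula is C16H23NO5 (counting implicit H from valence).
  C: 16 × 12.011 = 192.176
  H: 23 × 1.008 = 23.184
  N: 1 × 14.007 = 14.007
  O: 5 × 15.999 = 79.995
Sum: 16×12.011 + 23×1.008 + 1×14.007 + 5×15.999 = 309.362 → 309.36 g/mol.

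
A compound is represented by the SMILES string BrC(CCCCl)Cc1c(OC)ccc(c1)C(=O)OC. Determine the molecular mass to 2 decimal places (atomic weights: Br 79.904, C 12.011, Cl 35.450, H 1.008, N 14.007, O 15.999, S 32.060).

349.65 g/mol

First, the molecular formula is C14H18BrClO3 (counting implicit H from valence).
  Br: 1 × 79.904 = 79.904
  C: 14 × 12.011 = 168.154
  Cl: 1 × 35.450 = 35.450
  H: 18 × 1.008 = 18.144
  O: 3 × 15.999 = 47.997
Sum: 1×79.904 + 14×12.011 + 1×35.450 + 18×1.008 + 3×15.999 = 349.649 → 349.65 g/mol.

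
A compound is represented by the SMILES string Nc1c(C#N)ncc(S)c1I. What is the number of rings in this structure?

1

In SMILES, each pair of matching ring-closure digits denotes one ring-closing bond; the number of such bonds equals the number of independent rings.
Ring-closure bonds here: 1.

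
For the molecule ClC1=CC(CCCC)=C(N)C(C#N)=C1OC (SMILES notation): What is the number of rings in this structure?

In SMILES, each pair of matching ring-closure digits denotes one ring-closing bond; the number of such bonds equals the number of independent rings.
Ring-closure bonds here: 1.

1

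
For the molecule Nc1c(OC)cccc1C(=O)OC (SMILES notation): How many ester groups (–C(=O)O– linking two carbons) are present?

The ester motif appears at heavy-atom position 10 in the SMILES.
Other groups present: 1 ether, 1 primary amine.
Ester count: 1.

1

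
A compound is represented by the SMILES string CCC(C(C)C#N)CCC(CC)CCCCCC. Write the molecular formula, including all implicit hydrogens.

Walk through each heavy atom and fill implicit hydrogens from standard valence (C 4, N 3, O 2, S 2, halogen 1):
  atom 1: C, bond orders sum to 1 (valence 4) → 3 H
  atom 2: C, bond orders sum to 2 (valence 4) → 2 H
  atom 3: C, bond orders sum to 3 (valence 4) → 1 H
  atom 4: C, bond orders sum to 3 (valence 4) → 1 H
  atom 5: C, bond orders sum to 1 (valence 4) → 3 H
  atom 6: C, bond orders sum to 4 (valence 4) → 0 H
  atom 7: N, bond orders sum to 3 (valence 3) → 0 H
  atom 8: C, bond orders sum to 2 (valence 4) → 2 H
  atom 9: C, bond orders sum to 2 (valence 4) → 2 H
  atom 10: C, bond orders sum to 3 (valence 4) → 1 H
  atom 11: C, bond orders sum to 2 (valence 4) → 2 H
  atom 12: C, bond orders sum to 1 (valence 4) → 3 H
  atom 13: C, bond orders sum to 2 (valence 4) → 2 H
  atom 14: C, bond orders sum to 2 (valence 4) → 2 H
  atom 15: C, bond orders sum to 2 (valence 4) → 2 H
  atom 16: C, bond orders sum to 2 (valence 4) → 2 H
  atom 17: C, bond orders sum to 2 (valence 4) → 2 H
  atom 18: C, bond orders sum to 1 (valence 4) → 3 H
Totals → C:17, H:33, N:1.
In Hill order: C17H33N.

C17H33N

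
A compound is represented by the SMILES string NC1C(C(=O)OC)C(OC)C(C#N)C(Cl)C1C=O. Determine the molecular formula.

C11H15ClN2O4

Walk through each heavy atom and fill implicit hydrogens from standard valence (C 4, N 3, O 2, S 2, halogen 1):
  atom 1: N, bond orders sum to 1 (valence 3) → 2 H
  atom 2: C, bond orders sum to 3 (valence 4) → 1 H
  atom 3: C, bond orders sum to 3 (valence 4) → 1 H
  atom 4: C, bond orders sum to 4 (valence 4) → 0 H
  atom 5: O, bond orders sum to 2 (valence 2) → 0 H
  atom 6: O, bond orders sum to 2 (valence 2) → 0 H
  atom 7: C, bond orders sum to 1 (valence 4) → 3 H
  atom 8: C, bond orders sum to 3 (valence 4) → 1 H
  atom 9: O, bond orders sum to 2 (valence 2) → 0 H
  atom 10: C, bond orders sum to 1 (valence 4) → 3 H
  atom 11: C, bond orders sum to 3 (valence 4) → 1 H
  atom 12: C, bond orders sum to 4 (valence 4) → 0 H
  atom 13: N, bond orders sum to 3 (valence 3) → 0 H
  atom 14: C, bond orders sum to 3 (valence 4) → 1 H
  atom 15: Cl (halogen, monovalent) → 0 H
  atom 16: C, bond orders sum to 3 (valence 4) → 1 H
  atom 17: C, bond orders sum to 3 (valence 4) → 1 H
  atom 18: O, bond orders sum to 2 (valence 2) → 0 H
Totals → C:11, H:15, Cl:1, N:2, O:4.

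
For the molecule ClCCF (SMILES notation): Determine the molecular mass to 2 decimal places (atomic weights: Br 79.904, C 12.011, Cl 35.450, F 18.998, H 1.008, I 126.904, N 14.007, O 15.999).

82.50 g/mol

First, the molecular formula is C2H4ClF (counting implicit H from valence).
  C: 2 × 12.011 = 24.022
  Cl: 1 × 35.450 = 35.450
  F: 1 × 18.998 = 18.998
  H: 4 × 1.008 = 4.032
Sum: 2×12.011 + 1×35.450 + 1×18.998 + 4×1.008 = 82.502 → 82.50 g/mol.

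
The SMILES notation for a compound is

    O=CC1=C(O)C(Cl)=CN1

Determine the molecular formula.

Walk through each heavy atom and fill implicit hydrogens from standard valence (C 4, N 3, O 2, S 2, halogen 1):
  atom 1: O, bond orders sum to 2 (valence 2) → 0 H
  atom 2: C, bond orders sum to 3 (valence 4) → 1 H
  atom 3: C, bond orders sum to 4 (valence 4) → 0 H
  atom 4: C, bond orders sum to 4 (valence 4) → 0 H
  atom 5: O, bond orders sum to 1 (valence 2) → 1 H
  atom 6: C, bond orders sum to 4 (valence 4) → 0 H
  atom 7: Cl (halogen, monovalent) → 0 H
  atom 8: C, bond orders sum to 3 (valence 4) → 1 H
  atom 9: N, bond orders sum to 2 (valence 3) → 1 H
Totals → C:5, H:4, Cl:1, N:1, O:2.

C5H4ClNO2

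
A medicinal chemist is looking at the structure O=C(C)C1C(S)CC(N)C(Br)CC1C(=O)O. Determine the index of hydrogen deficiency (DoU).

3

Degree of unsaturation = (number of rings) + (number of π bonds).
Ring closures in the SMILES: 1.
π bonds: 2 double bonds (each 1 DoU) → 2 DoU from unsaturation.
Total DoU = 1 + 2 = 3.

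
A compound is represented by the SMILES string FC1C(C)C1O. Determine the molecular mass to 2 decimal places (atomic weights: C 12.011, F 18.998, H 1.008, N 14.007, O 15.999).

90.10 g/mol

First, the molecular formula is C4H7FO (counting implicit H from valence).
  C: 4 × 12.011 = 48.044
  F: 1 × 18.998 = 18.998
  H: 7 × 1.008 = 7.056
  O: 1 × 15.999 = 15.999
Sum: 4×12.011 + 1×18.998 + 7×1.008 + 1×15.999 = 90.097 → 90.10 g/mol.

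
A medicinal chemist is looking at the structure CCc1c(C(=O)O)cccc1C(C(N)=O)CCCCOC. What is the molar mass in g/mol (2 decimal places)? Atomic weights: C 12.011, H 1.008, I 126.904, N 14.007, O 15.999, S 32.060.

293.36 g/mol

First, the molecular formula is C16H23NO4 (counting implicit H from valence).
  C: 16 × 12.011 = 192.176
  H: 23 × 1.008 = 23.184
  N: 1 × 14.007 = 14.007
  O: 4 × 15.999 = 63.996
Sum: 16×12.011 + 23×1.008 + 1×14.007 + 4×15.999 = 293.363 → 293.36 g/mol.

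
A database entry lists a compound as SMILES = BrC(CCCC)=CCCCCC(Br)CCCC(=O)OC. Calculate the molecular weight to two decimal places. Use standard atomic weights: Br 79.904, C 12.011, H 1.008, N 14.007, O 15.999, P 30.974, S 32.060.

412.21 g/mol

First, the molecular formula is C16H28Br2O2 (counting implicit H from valence).
  Br: 2 × 79.904 = 159.808
  C: 16 × 12.011 = 192.176
  H: 28 × 1.008 = 28.224
  O: 2 × 15.999 = 31.998
Sum: 2×79.904 + 16×12.011 + 28×1.008 + 2×15.999 = 412.206 → 412.21 g/mol.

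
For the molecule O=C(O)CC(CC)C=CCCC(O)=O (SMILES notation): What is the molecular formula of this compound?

C10H16O4

Walk through each heavy atom and fill implicit hydrogens from standard valence (C 4, N 3, O 2, S 2, halogen 1):
  atom 1: O, bond orders sum to 2 (valence 2) → 0 H
  atom 2: C, bond orders sum to 4 (valence 4) → 0 H
  atom 3: O, bond orders sum to 1 (valence 2) → 1 H
  atom 4: C, bond orders sum to 2 (valence 4) → 2 H
  atom 5: C, bond orders sum to 3 (valence 4) → 1 H
  atom 6: C, bond orders sum to 2 (valence 4) → 2 H
  atom 7: C, bond orders sum to 1 (valence 4) → 3 H
  atom 8: C, bond orders sum to 3 (valence 4) → 1 H
  atom 9: C, bond orders sum to 3 (valence 4) → 1 H
  atom 10: C, bond orders sum to 2 (valence 4) → 2 H
  atom 11: C, bond orders sum to 2 (valence 4) → 2 H
  atom 12: C, bond orders sum to 4 (valence 4) → 0 H
  atom 13: O, bond orders sum to 1 (valence 2) → 1 H
  atom 14: O, bond orders sum to 2 (valence 2) → 0 H
Totals → C:10, H:16, O:4.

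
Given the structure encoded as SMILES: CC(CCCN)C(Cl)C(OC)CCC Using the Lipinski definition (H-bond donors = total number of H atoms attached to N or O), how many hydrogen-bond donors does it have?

Donors: find every N or O and count the H atoms it carries.
  atom 6 (N): bond orders sum to 1 → 2 H
  atom 10 (O): bond orders sum to 2 → 0 H
Lipinski HBD = 2.

2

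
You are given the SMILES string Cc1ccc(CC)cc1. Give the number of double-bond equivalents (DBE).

4

Molecular formula: C9H12.
DoU = (2C + 2 + N − H − X) / 2, where X is the halogen count and O/S are ignored.
    = (2·9 + 2 + 0 − 12 − 0) / 2 = 8 / 2 = 4.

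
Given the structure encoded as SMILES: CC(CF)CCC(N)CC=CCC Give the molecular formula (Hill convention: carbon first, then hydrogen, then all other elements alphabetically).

C11H22FN

Walk through each heavy atom and fill implicit hydrogens from standard valence (C 4, N 3, O 2, S 2, halogen 1):
  atom 1: C, bond orders sum to 1 (valence 4) → 3 H
  atom 2: C, bond orders sum to 3 (valence 4) → 1 H
  atom 3: C, bond orders sum to 2 (valence 4) → 2 H
  atom 4: F (halogen, monovalent) → 0 H
  atom 5: C, bond orders sum to 2 (valence 4) → 2 H
  atom 6: C, bond orders sum to 2 (valence 4) → 2 H
  atom 7: C, bond orders sum to 3 (valence 4) → 1 H
  atom 8: N, bond orders sum to 1 (valence 3) → 2 H
  atom 9: C, bond orders sum to 2 (valence 4) → 2 H
  atom 10: C, bond orders sum to 3 (valence 4) → 1 H
  atom 11: C, bond orders sum to 3 (valence 4) → 1 H
  atom 12: C, bond orders sum to 2 (valence 4) → 2 H
  atom 13: C, bond orders sum to 1 (valence 4) → 3 H
Totals → C:11, H:22, F:1, N:1.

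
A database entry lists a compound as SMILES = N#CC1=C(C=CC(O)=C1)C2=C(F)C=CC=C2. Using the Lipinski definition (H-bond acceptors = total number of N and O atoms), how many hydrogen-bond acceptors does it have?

2

N atoms: 1; O atoms: 1.
Lipinski HBA = 1 + 1 = 2.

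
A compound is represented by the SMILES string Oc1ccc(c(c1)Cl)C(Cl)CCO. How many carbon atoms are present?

9

Count every carbon token in the SMILES (each C, including those in ring-closure positions and inside branches).
Carbon count: 9.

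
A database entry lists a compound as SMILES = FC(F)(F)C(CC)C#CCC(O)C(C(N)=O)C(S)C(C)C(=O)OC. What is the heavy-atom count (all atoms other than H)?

24

Every atom symbol written in the SMILES (organic subset) is one heavy atom; implicit H are not written.
Heavy atoms by element → C:15, F:3, N:1, O:4, S:1.
Total: 24.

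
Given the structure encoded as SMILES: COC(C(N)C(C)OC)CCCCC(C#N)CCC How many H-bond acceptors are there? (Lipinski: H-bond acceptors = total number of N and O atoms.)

4

N atoms: 2; O atoms: 2.
Lipinski HBA = 2 + 2 = 4.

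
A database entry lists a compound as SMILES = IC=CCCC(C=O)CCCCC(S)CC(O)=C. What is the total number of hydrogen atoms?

23

Walk through each heavy atom and fill implicit hydrogens from standard valence (C 4, N 3, O 2, S 2, halogen 1):
  atom 1: I (halogen, monovalent) → 0 H
  atom 2: C, bond orders sum to 3 (valence 4) → 1 H
  atom 3: C, bond orders sum to 3 (valence 4) → 1 H
  atom 4: C, bond orders sum to 2 (valence 4) → 2 H
  atom 5: C, bond orders sum to 2 (valence 4) → 2 H
  atom 6: C, bond orders sum to 3 (valence 4) → 1 H
  atom 7: C, bond orders sum to 3 (valence 4) → 1 H
  atom 8: O, bond orders sum to 2 (valence 2) → 0 H
  atom 9: C, bond orders sum to 2 (valence 4) → 2 H
  atom 10: C, bond orders sum to 2 (valence 4) → 2 H
  atom 11: C, bond orders sum to 2 (valence 4) → 2 H
  atom 12: C, bond orders sum to 2 (valence 4) → 2 H
  atom 13: C, bond orders sum to 3 (valence 4) → 1 H
  atom 14: S, bond orders sum to 1 (valence 2) → 1 H
  atom 15: C, bond orders sum to 2 (valence 4) → 2 H
  atom 16: C, bond orders sum to 4 (valence 4) → 0 H
  atom 17: O, bond orders sum to 1 (valence 2) → 1 H
  atom 18: C, bond orders sum to 2 (valence 4) → 2 H
Total hydrogens: 23.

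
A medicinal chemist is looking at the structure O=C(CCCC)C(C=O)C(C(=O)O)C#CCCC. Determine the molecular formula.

Walk through each heavy atom and fill implicit hydrogens from standard valence (C 4, N 3, O 2, S 2, halogen 1):
  atom 1: O, bond orders sum to 2 (valence 2) → 0 H
  atom 2: C, bond orders sum to 4 (valence 4) → 0 H
  atom 3: C, bond orders sum to 2 (valence 4) → 2 H
  atom 4: C, bond orders sum to 2 (valence 4) → 2 H
  atom 5: C, bond orders sum to 2 (valence 4) → 2 H
  atom 6: C, bond orders sum to 1 (valence 4) → 3 H
  atom 7: C, bond orders sum to 3 (valence 4) → 1 H
  atom 8: C, bond orders sum to 3 (valence 4) → 1 H
  atom 9: O, bond orders sum to 2 (valence 2) → 0 H
  atom 10: C, bond orders sum to 3 (valence 4) → 1 H
  atom 11: C, bond orders sum to 4 (valence 4) → 0 H
  atom 12: O, bond orders sum to 2 (valence 2) → 0 H
  atom 13: O, bond orders sum to 1 (valence 2) → 1 H
  atom 14: C, bond orders sum to 4 (valence 4) → 0 H
  atom 15: C, bond orders sum to 4 (valence 4) → 0 H
  atom 16: C, bond orders sum to 2 (valence 4) → 2 H
  atom 17: C, bond orders sum to 2 (valence 4) → 2 H
  atom 18: C, bond orders sum to 1 (valence 4) → 3 H
Totals → C:14, H:20, O:4.
In Hill order: C14H20O4.

C14H20O4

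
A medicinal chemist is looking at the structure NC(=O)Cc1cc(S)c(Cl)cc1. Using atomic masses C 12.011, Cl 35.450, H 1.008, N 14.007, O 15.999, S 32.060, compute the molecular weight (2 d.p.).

First, the molecular formula is C8H8ClNOS (counting implicit H from valence).
  C: 8 × 12.011 = 96.088
  Cl: 1 × 35.450 = 35.450
  H: 8 × 1.008 = 8.064
  N: 1 × 14.007 = 14.007
  O: 1 × 15.999 = 15.999
  S: 1 × 32.060 = 32.060
Sum: 8×12.011 + 1×35.450 + 8×1.008 + 1×14.007 + 1×15.999 + 1×32.060 = 201.668 → 201.67 g/mol.

201.67 g/mol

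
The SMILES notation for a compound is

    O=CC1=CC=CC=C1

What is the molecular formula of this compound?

Walk through each heavy atom and fill implicit hydrogens from standard valence (C 4, N 3, O 2, S 2, halogen 1):
  atom 1: O, bond orders sum to 2 (valence 2) → 0 H
  atom 2: C, bond orders sum to 3 (valence 4) → 1 H
  atom 3: C, bond orders sum to 4 (valence 4) → 0 H
  atom 4: C, bond orders sum to 3 (valence 4) → 1 H
  atom 5: C, bond orders sum to 3 (valence 4) → 1 H
  atom 6: C, bond orders sum to 3 (valence 4) → 1 H
  atom 7: C, bond orders sum to 3 (valence 4) → 1 H
  atom 8: C, bond orders sum to 3 (valence 4) → 1 H
Totals → C:7, H:6, O:1.

C7H6O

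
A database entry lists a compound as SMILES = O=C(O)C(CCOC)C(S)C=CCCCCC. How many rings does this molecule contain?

0

In SMILES, each pair of matching ring-closure digits denotes one ring-closing bond; the number of such bonds equals the number of independent rings.
Ring-closure bonds here: 0.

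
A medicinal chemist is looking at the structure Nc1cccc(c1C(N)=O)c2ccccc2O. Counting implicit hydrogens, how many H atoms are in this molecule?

Walk through each heavy atom and fill implicit hydrogens from standard valence (C 4, N 3, O 2, S 2, halogen 1); for lowercase aromatic atoms, an aromatic c carries 1 H when it has two neighbours and 0 H with three, and aromatic n carries 0 H:
  atom 1: N, bond orders sum to 1 (valence 3) → 2 H
  atom 2: aromatic c, 3 neighbours → 0 H
  atom 3: aromatic c, 2 neighbours → 1 H
  atom 4: aromatic c, 2 neighbours → 1 H
  atom 5: aromatic c, 2 neighbours → 1 H
  atom 6: aromatic c, 3 neighbours → 0 H
  atom 7: aromatic c, 3 neighbours → 0 H
  atom 8: C, bond orders sum to 4 (valence 4) → 0 H
  atom 9: N, bond orders sum to 1 (valence 3) → 2 H
  atom 10: O, bond orders sum to 2 (valence 2) → 0 H
  atom 11: aromatic c, 3 neighbours → 0 H
  atom 12: aromatic c, 2 neighbours → 1 H
  atom 13: aromatic c, 2 neighbours → 1 H
  atom 14: aromatic c, 2 neighbours → 1 H
  atom 15: aromatic c, 2 neighbours → 1 H
  atom 16: aromatic c, 3 neighbours → 0 H
  atom 17: O, bond orders sum to 1 (valence 2) → 1 H
Total hydrogens: 12.

12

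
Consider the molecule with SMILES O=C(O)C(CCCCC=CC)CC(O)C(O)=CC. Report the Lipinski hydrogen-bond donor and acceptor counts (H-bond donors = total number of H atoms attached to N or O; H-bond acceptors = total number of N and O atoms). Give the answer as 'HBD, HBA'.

Donors: find every N or O and count the H atoms it carries.
  atom 1 (O): bond orders sum to 2 → 0 H
  atom 3 (O): bond orders sum to 1 → 1 H
  atom 14 (O): bond orders sum to 1 → 1 H
  atom 16 (O): bond orders sum to 1 → 1 H
Lipinski HBD = 3.
Acceptors: N atoms = 0, O atoms = 4 → HBA = 4.

3, 4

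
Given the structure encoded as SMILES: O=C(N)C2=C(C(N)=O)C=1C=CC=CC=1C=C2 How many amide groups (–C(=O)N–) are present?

The amide motif appears at heavy-atom positions 2, 6 in the SMILES.
Amide count: 2.

2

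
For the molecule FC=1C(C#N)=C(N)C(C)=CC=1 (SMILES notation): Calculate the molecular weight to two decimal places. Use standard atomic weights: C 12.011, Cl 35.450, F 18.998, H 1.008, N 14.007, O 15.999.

150.16 g/mol

First, the molecular formula is C8H7FN2 (counting implicit H from valence).
  C: 8 × 12.011 = 96.088
  F: 1 × 18.998 = 18.998
  H: 7 × 1.008 = 7.056
  N: 2 × 14.007 = 28.014
Sum: 8×12.011 + 1×18.998 + 7×1.008 + 2×14.007 = 150.156 → 150.16 g/mol.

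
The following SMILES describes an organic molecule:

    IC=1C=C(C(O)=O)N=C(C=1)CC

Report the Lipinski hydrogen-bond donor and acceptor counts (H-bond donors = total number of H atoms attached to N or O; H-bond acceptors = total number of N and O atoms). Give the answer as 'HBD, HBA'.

1, 3

Donors: find every N or O and count the H atoms it carries.
  atom 6 (O): bond orders sum to 1 → 1 H
  atom 7 (O): bond orders sum to 2 → 0 H
  atom 8 (N): bond orders sum to 3 → 0 H
Lipinski HBD = 1.
Acceptors: N atoms = 1, O atoms = 2 → HBA = 3.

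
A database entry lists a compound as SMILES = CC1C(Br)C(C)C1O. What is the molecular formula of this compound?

Walk through each heavy atom and fill implicit hydrogens from standard valence (C 4, N 3, O 2, S 2, halogen 1):
  atom 1: C, bond orders sum to 1 (valence 4) → 3 H
  atom 2: C, bond orders sum to 3 (valence 4) → 1 H
  atom 3: C, bond orders sum to 3 (valence 4) → 1 H
  atom 4: Br (halogen, monovalent) → 0 H
  atom 5: C, bond orders sum to 3 (valence 4) → 1 H
  atom 6: C, bond orders sum to 1 (valence 4) → 3 H
  atom 7: C, bond orders sum to 3 (valence 4) → 1 H
  atom 8: O, bond orders sum to 1 (valence 2) → 1 H
Totals → C:6, H:11, Br:1, O:1.
In Hill order: C6H11BrO.

C6H11BrO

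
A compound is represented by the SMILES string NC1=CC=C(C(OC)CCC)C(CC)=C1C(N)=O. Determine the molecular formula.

C14H22N2O2

Walk through each heavy atom and fill implicit hydrogens from standard valence (C 4, N 3, O 2, S 2, halogen 1):
  atom 1: N, bond orders sum to 1 (valence 3) → 2 H
  atom 2: C, bond orders sum to 4 (valence 4) → 0 H
  atom 3: C, bond orders sum to 3 (valence 4) → 1 H
  atom 4: C, bond orders sum to 3 (valence 4) → 1 H
  atom 5: C, bond orders sum to 4 (valence 4) → 0 H
  atom 6: C, bond orders sum to 3 (valence 4) → 1 H
  atom 7: O, bond orders sum to 2 (valence 2) → 0 H
  atom 8: C, bond orders sum to 1 (valence 4) → 3 H
  atom 9: C, bond orders sum to 2 (valence 4) → 2 H
  atom 10: C, bond orders sum to 2 (valence 4) → 2 H
  atom 11: C, bond orders sum to 1 (valence 4) → 3 H
  atom 12: C, bond orders sum to 4 (valence 4) → 0 H
  atom 13: C, bond orders sum to 2 (valence 4) → 2 H
  atom 14: C, bond orders sum to 1 (valence 4) → 3 H
  atom 15: C, bond orders sum to 4 (valence 4) → 0 H
  atom 16: C, bond orders sum to 4 (valence 4) → 0 H
  atom 17: N, bond orders sum to 1 (valence 3) → 2 H
  atom 18: O, bond orders sum to 2 (valence 2) → 0 H
Totals → C:14, H:22, N:2, O:2.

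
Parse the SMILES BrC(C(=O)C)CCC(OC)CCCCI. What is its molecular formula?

C11H20BrIO2

Walk through each heavy atom and fill implicit hydrogens from standard valence (C 4, N 3, O 2, S 2, halogen 1):
  atom 1: Br (halogen, monovalent) → 0 H
  atom 2: C, bond orders sum to 3 (valence 4) → 1 H
  atom 3: C, bond orders sum to 4 (valence 4) → 0 H
  atom 4: O, bond orders sum to 2 (valence 2) → 0 H
  atom 5: C, bond orders sum to 1 (valence 4) → 3 H
  atom 6: C, bond orders sum to 2 (valence 4) → 2 H
  atom 7: C, bond orders sum to 2 (valence 4) → 2 H
  atom 8: C, bond orders sum to 3 (valence 4) → 1 H
  atom 9: O, bond orders sum to 2 (valence 2) → 0 H
  atom 10: C, bond orders sum to 1 (valence 4) → 3 H
  atom 11: C, bond orders sum to 2 (valence 4) → 2 H
  atom 12: C, bond orders sum to 2 (valence 4) → 2 H
  atom 13: C, bond orders sum to 2 (valence 4) → 2 H
  atom 14: C, bond orders sum to 2 (valence 4) → 2 H
  atom 15: I (halogen, monovalent) → 0 H
Totals → C:11, H:20, Br:1, I:1, O:2.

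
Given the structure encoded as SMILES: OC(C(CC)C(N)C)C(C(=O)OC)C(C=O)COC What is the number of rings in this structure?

0

In SMILES, each pair of matching ring-closure digits denotes one ring-closing bond; the number of such bonds equals the number of independent rings.
Ring-closure bonds here: 0.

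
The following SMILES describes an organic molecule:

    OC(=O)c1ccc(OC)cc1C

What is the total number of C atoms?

Count every carbon token in the SMILES (each C, including those in ring-closure positions and inside branches).
Carbon count: 9.

9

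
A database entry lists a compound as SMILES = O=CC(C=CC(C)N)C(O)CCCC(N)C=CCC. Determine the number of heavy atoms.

Every atom symbol written in the SMILES (organic subset) is one heavy atom; implicit H are not written.
Heavy atoms by element → C:15, N:2, O:2.
Total: 19.

19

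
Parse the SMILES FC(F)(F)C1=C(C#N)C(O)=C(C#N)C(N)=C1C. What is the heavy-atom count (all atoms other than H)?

Every atom symbol written in the SMILES (organic subset) is one heavy atom; implicit H are not written.
Heavy atoms by element → C:10, F:3, N:3, O:1.
Total: 17.

17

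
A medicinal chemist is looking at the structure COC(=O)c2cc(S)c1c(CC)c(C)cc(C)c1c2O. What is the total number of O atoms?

3

Scan the SMILES for O atoms (remember two-letter symbols like Cl and Br are single atoms).
Oxygen count: 3.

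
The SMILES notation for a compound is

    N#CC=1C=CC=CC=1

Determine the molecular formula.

Walk through each heavy atom and fill implicit hydrogens from standard valence (C 4, N 3, O 2, S 2, halogen 1):
  atom 1: N, bond orders sum to 3 (valence 3) → 0 H
  atom 2: C, bond orders sum to 4 (valence 4) → 0 H
  atom 3: C, bond orders sum to 4 (valence 4) → 0 H
  atom 4: C, bond orders sum to 3 (valence 4) → 1 H
  atom 5: C, bond orders sum to 3 (valence 4) → 1 H
  atom 6: C, bond orders sum to 3 (valence 4) → 1 H
  atom 7: C, bond orders sum to 3 (valence 4) → 1 H
  atom 8: C, bond orders sum to 3 (valence 4) → 1 H
Totals → C:7, H:5, N:1.

C7H5N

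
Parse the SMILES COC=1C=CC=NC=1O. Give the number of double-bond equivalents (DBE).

4

Degree of unsaturation = (number of rings) + (number of π bonds).
Ring closures in the SMILES: 1.
π bonds: 3 double bonds (each 1 DoU) → 3 DoU from unsaturation.
Total DoU = 1 + 3 = 4.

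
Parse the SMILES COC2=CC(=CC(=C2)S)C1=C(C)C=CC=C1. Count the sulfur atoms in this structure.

Scan the SMILES for S atoms (remember two-letter symbols like Cl and Br are single atoms).
Sulfur count: 1.

1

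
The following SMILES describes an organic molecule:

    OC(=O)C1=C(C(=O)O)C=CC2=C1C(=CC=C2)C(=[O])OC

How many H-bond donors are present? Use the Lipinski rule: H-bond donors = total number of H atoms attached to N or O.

2

Donors: find every N or O and count the H atoms it carries.
  atom 1 (O): bond orders sum to 1 → 1 H
  atom 3 (O): bond orders sum to 2 → 0 H
  atom 7 (O): bond orders sum to 2 → 0 H
  atom 8 (O): bond orders sum to 1 → 1 H
  atom 18 (O): bond orders sum to 2 → 0 H
  atom 19 (O): bond orders sum to 2 → 0 H
Lipinski HBD = 2.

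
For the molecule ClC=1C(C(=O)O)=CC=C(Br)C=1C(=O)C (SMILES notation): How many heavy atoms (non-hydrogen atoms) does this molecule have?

14

Every atom symbol written in the SMILES (organic subset) is one heavy atom; implicit H are not written.
Heavy atoms by element → Br:1, C:9, Cl:1, O:3.
Total: 14.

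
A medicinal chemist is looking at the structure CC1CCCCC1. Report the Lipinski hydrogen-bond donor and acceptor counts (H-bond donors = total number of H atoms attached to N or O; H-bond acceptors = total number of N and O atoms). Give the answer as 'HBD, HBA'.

0, 0

Donors: find every N or O and count the H atoms it carries.
  (no N or O atoms present)
Lipinski HBD = 0.
Acceptors: N atoms = 0, O atoms = 0 → HBA = 0.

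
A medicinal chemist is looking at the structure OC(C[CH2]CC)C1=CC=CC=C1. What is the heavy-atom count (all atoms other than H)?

12

Every atom symbol written in the SMILES (organic subset) is one heavy atom; implicit H are not written.
Heavy atoms by element → C:11, O:1.
Total: 12.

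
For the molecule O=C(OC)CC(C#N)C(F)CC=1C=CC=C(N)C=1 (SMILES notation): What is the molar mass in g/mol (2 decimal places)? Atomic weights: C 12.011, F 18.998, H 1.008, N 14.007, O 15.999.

250.27 g/mol

First, the molecular formula is C13H15FN2O2 (counting implicit H from valence).
  C: 13 × 12.011 = 156.143
  F: 1 × 18.998 = 18.998
  H: 15 × 1.008 = 15.120
  N: 2 × 14.007 = 28.014
  O: 2 × 15.999 = 31.998
Sum: 13×12.011 + 1×18.998 + 15×1.008 + 2×14.007 + 2×15.999 = 250.273 → 250.27 g/mol.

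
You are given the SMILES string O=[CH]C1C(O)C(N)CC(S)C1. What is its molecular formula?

Walk through each heavy atom and fill implicit hydrogens from standard valence (C 4, N 3, O 2, S 2, halogen 1):
  atom 1: O, bond orders sum to 2 (valence 2) → 0 H
  atom 2: C with explicit H count 1
  atom 3: C, bond orders sum to 3 (valence 4) → 1 H
  atom 4: C, bond orders sum to 3 (valence 4) → 1 H
  atom 5: O, bond orders sum to 1 (valence 2) → 1 H
  atom 6: C, bond orders sum to 3 (valence 4) → 1 H
  atom 7: N, bond orders sum to 1 (valence 3) → 2 H
  atom 8: C, bond orders sum to 2 (valence 4) → 2 H
  atom 9: C, bond orders sum to 3 (valence 4) → 1 H
  atom 10: S, bond orders sum to 1 (valence 2) → 1 H
  atom 11: C, bond orders sum to 2 (valence 4) → 2 H
Totals → C:7, H:13, N:1, O:2, S:1.
In Hill order: C7H13NO2S.

C7H13NO2S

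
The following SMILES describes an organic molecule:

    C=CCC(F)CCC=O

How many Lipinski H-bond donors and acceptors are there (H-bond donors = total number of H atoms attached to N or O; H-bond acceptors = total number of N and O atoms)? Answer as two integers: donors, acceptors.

0, 1

Donors: find every N or O and count the H atoms it carries.
  atom 9 (O): bond orders sum to 2 → 0 H
Lipinski HBD = 0.
Acceptors: N atoms = 0, O atoms = 1 → HBA = 1.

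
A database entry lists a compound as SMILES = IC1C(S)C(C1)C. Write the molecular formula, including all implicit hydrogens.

Walk through each heavy atom and fill implicit hydrogens from standard valence (C 4, N 3, O 2, S 2, halogen 1):
  atom 1: I (halogen, monovalent) → 0 H
  atom 2: C, bond orders sum to 3 (valence 4) → 1 H
  atom 3: C, bond orders sum to 3 (valence 4) → 1 H
  atom 4: S, bond orders sum to 1 (valence 2) → 1 H
  atom 5: C, bond orders sum to 3 (valence 4) → 1 H
  atom 6: C, bond orders sum to 2 (valence 4) → 2 H
  atom 7: C, bond orders sum to 1 (valence 4) → 3 H
Totals → C:5, H:9, I:1, S:1.
In Hill order: C5H9IS.

C5H9IS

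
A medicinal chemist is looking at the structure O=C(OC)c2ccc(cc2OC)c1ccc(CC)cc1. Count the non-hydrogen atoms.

Every atom symbol written in the SMILES (organic subset) is one heavy atom; implicit H are not written.
Heavy atoms by element → C:17, O:3.
Total: 20.

20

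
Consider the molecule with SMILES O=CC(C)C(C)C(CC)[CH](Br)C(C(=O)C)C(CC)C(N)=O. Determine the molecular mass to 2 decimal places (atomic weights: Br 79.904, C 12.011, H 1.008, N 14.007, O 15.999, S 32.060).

362.31 g/mol

First, the molecular formula is C16H28BrNO3 (counting implicit H from valence).
  Br: 1 × 79.904 = 79.904
  C: 16 × 12.011 = 192.176
  H: 28 × 1.008 = 28.224
  N: 1 × 14.007 = 14.007
  O: 3 × 15.999 = 47.997
Sum: 1×79.904 + 16×12.011 + 28×1.008 + 1×14.007 + 3×15.999 = 362.308 → 362.31 g/mol.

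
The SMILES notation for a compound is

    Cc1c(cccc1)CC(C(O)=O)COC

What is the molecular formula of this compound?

C12H16O3

Walk through each heavy atom and fill implicit hydrogens from standard valence (C 4, N 3, O 2, S 2, halogen 1); for lowercase aromatic atoms, an aromatic c carries 1 H when it has two neighbours and 0 H with three, and aromatic n carries 0 H:
  atom 1: C, bond orders sum to 1 (valence 4) → 3 H
  atom 2: aromatic c, 3 neighbours → 0 H
  atom 3: aromatic c, 3 neighbours → 0 H
  atom 4: aromatic c, 2 neighbours → 1 H
  atom 5: aromatic c, 2 neighbours → 1 H
  atom 6: aromatic c, 2 neighbours → 1 H
  atom 7: aromatic c, 2 neighbours → 1 H
  atom 8: C, bond orders sum to 2 (valence 4) → 2 H
  atom 9: C, bond orders sum to 3 (valence 4) → 1 H
  atom 10: C, bond orders sum to 4 (valence 4) → 0 H
  atom 11: O, bond orders sum to 1 (valence 2) → 1 H
  atom 12: O, bond orders sum to 2 (valence 2) → 0 H
  atom 13: C, bond orders sum to 2 (valence 4) → 2 H
  atom 14: O, bond orders sum to 2 (valence 2) → 0 H
  atom 15: C, bond orders sum to 1 (valence 4) → 3 H
Totals → C:12, H:16, O:3.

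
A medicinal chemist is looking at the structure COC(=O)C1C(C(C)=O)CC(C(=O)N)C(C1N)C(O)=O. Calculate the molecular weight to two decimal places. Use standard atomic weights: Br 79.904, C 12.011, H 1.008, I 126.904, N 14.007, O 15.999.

286.28 g/mol

First, the molecular formula is C12H18N2O6 (counting implicit H from valence).
  C: 12 × 12.011 = 144.132
  H: 18 × 1.008 = 18.144
  N: 2 × 14.007 = 28.014
  O: 6 × 15.999 = 95.994
Sum: 12×12.011 + 18×1.008 + 2×14.007 + 6×15.999 = 286.284 → 286.28 g/mol.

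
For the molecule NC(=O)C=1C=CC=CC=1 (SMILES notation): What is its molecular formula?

Walk through each heavy atom and fill implicit hydrogens from standard valence (C 4, N 3, O 2, S 2, halogen 1):
  atom 1: N, bond orders sum to 1 (valence 3) → 2 H
  atom 2: C, bond orders sum to 4 (valence 4) → 0 H
  atom 3: O, bond orders sum to 2 (valence 2) → 0 H
  atom 4: C, bond orders sum to 4 (valence 4) → 0 H
  atom 5: C, bond orders sum to 3 (valence 4) → 1 H
  atom 6: C, bond orders sum to 3 (valence 4) → 1 H
  atom 7: C, bond orders sum to 3 (valence 4) → 1 H
  atom 8: C, bond orders sum to 3 (valence 4) → 1 H
  atom 9: C, bond orders sum to 3 (valence 4) → 1 H
Totals → C:7, H:7, N:1, O:1.

C7H7NO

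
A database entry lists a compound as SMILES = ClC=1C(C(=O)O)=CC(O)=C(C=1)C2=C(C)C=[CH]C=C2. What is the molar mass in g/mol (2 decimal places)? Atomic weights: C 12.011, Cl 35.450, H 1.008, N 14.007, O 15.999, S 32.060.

262.69 g/mol

First, the molecular formula is C14H11ClO3 (counting implicit H from valence).
  C: 14 × 12.011 = 168.154
  Cl: 1 × 35.450 = 35.450
  H: 11 × 1.008 = 11.088
  O: 3 × 15.999 = 47.997
Sum: 14×12.011 + 1×35.450 + 11×1.008 + 3×15.999 = 262.689 → 262.69 g/mol.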